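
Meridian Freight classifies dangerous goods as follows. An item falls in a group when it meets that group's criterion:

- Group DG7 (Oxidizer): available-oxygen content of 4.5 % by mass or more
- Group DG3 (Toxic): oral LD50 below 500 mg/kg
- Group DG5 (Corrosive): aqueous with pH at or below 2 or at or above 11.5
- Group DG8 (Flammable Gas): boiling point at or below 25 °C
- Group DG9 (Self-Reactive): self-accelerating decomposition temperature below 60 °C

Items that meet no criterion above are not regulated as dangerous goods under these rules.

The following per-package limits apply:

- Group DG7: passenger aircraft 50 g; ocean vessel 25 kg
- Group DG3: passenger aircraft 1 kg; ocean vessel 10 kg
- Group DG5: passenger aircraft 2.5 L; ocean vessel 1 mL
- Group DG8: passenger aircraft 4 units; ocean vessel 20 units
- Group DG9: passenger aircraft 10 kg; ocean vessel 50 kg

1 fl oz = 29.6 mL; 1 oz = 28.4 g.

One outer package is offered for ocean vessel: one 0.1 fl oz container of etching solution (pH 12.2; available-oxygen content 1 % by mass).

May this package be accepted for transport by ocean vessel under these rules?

The etching solution has pH 12.2, which is ≥ 11.5, so it is Group DG5 (Corrosive).
Group DG5 quantity: one 0.1 fl oz container = 2.96 mL.
2.96 mL > 1 mL (ocean vessel limit, Group DG5) — over the limit.

No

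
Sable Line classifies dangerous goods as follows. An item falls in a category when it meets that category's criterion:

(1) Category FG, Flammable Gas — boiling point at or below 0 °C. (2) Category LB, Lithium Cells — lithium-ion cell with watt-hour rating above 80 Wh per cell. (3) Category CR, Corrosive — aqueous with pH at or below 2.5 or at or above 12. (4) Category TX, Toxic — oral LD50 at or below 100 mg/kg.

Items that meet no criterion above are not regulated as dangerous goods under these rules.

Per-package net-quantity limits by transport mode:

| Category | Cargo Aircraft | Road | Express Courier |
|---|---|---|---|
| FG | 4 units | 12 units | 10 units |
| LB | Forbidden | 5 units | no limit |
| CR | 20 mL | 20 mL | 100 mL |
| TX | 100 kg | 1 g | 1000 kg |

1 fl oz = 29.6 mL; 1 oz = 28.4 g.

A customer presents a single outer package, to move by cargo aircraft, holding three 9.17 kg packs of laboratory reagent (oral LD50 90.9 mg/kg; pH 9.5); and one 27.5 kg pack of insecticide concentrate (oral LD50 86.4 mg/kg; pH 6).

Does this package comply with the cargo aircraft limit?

Laboratory reagent: oral LD50 90.9 mg/kg ≤ 100 mg/kg → Category TX (Toxic).
With oral LD50 86.4 mg/kg (≤ 100 mg/kg), the insecticide concentrate falls in Category TX.
Category TX net quantity: (three 9.17 kg packs = 27.51 kg) + 27.5 kg = 55.01 kg.
55.01 kg is within the cargo aircraft limit of 100 kg for Category TX.

Yes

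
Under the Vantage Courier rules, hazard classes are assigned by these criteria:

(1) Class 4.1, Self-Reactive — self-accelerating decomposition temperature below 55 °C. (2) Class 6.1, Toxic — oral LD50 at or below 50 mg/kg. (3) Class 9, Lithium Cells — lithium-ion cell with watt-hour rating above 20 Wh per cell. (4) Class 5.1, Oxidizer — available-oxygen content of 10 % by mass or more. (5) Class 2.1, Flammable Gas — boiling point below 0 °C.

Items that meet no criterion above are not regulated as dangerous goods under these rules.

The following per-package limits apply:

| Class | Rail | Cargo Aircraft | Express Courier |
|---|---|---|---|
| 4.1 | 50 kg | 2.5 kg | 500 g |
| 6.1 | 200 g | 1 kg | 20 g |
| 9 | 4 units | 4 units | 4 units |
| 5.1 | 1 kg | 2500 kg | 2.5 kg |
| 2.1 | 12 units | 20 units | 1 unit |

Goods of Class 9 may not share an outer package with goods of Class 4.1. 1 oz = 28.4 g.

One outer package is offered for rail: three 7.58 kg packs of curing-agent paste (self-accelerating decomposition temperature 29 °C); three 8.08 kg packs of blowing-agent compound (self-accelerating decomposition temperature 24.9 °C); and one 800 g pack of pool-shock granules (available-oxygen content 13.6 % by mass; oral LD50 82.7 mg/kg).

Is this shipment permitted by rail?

Yes

With self-accelerating decomposition temperature 29 °C (< 55 °C), the curing-agent paste falls in Class 4.1.
With self-accelerating decomposition temperature 24.9 °C (< 55 °C), the blowing-agent compound falls in Class 4.1.
The pool-shock granules have available-oxygen content 13.6 % by mass, which is ≥ 10 % by mass, so they are Class 5.1 (Oxidizer).
Class 4.1 net quantity: (three 7.58 kg packs = 22.74 kg) + (three 8.08 kg packs = 24.24 kg) = 46.98 kg.
46.98 kg ≤ 50 kg (rail limit, Class 4.1) — within limit.
Class 5.1 quantity: 800 g.
800 g is within the rail limit of 1 kg for Class 5.1.
The segregation rule (Class 9 with Class 4.1) does not apply to Class 4.1 with Class 5.1.
Every hazard class is within its rail limit and no segregation rule is violated.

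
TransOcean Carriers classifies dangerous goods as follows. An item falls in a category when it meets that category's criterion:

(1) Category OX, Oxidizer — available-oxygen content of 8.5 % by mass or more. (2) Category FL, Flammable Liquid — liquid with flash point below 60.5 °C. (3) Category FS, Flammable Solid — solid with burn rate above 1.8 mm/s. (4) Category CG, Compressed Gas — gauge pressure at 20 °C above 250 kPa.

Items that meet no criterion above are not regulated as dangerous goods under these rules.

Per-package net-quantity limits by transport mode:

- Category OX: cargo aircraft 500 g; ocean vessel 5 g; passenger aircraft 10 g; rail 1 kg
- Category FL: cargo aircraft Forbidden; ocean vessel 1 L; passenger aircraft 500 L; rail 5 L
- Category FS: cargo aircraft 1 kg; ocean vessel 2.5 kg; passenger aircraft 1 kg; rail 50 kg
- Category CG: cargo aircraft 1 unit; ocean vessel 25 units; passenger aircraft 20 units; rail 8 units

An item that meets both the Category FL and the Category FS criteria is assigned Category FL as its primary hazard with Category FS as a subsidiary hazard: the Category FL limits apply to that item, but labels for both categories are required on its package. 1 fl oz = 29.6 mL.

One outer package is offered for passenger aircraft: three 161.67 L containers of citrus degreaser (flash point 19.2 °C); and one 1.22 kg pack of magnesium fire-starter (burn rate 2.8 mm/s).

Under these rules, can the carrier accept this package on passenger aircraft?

No

With flash point 19.2 °C (< 60.5 °C), the citrus degreaser falls in Category FL.
Burn rate 2.8 mm/s meets the Category FS criterion (Flammable Solid), so the magnesium fire-starter is Category FS.
Category FS quantity: 1.22 kg.
1.22 kg > 1 kg (passenger aircraft limit, Category FS) — over the limit.
Category FL quantity: three 161.67 L containers = 485.01 L.
485.01 L ≤ 500 L (passenger aircraft limit, Category FL) — within limit.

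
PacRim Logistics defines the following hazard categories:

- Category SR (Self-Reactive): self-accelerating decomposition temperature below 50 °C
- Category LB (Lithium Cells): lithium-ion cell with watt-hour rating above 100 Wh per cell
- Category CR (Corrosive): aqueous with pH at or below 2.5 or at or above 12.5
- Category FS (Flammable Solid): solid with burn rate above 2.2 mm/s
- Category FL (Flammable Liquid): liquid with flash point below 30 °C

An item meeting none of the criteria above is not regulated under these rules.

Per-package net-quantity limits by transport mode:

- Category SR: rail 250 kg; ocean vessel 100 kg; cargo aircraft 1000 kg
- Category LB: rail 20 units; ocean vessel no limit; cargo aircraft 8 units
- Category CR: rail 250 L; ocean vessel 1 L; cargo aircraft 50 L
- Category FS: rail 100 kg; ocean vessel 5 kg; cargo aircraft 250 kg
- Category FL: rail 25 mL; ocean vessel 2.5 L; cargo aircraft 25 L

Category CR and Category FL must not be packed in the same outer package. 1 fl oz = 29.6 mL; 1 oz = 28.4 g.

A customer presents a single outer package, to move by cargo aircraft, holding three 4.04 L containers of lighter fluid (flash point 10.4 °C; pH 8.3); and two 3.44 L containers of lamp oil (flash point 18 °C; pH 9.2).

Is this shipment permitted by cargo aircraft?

With flash point 10.4 °C (< 30 °C), the lighter fluid falls in Category FL.
With flash point 18 °C (< 30 °C), the lamp oil falls in Category FL.
Total Category FL: (three 4.04 L containers = 12.12 L) + (two 3.44 L containers = 6.88 L) = 19 L.
19 L ≤ 25 L (cargo aircraft limit, Category FL) — within limit.

Yes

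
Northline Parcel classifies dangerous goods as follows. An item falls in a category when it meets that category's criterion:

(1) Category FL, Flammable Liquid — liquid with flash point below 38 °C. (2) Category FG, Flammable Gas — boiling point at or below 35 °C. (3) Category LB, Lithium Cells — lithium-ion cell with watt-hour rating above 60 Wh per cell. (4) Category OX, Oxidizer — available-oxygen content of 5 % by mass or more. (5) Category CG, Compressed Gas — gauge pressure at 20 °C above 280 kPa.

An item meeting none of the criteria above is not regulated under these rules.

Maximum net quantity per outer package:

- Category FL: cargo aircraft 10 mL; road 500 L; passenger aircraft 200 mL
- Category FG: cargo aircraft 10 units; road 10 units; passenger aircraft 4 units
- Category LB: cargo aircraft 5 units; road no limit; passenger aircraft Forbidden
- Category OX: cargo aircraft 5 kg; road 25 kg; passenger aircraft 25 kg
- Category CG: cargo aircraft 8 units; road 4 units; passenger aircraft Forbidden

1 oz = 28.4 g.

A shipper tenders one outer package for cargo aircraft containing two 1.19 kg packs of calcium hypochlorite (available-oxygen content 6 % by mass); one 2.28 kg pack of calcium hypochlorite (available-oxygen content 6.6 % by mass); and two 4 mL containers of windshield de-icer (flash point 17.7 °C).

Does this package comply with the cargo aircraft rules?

Calcium hypochlorite: available-oxygen content 6 % by mass ≥ 5 % by mass → Category OX (Oxidizer).
Available-oxygen content 6.6 % by mass meets the Category OX criterion (Oxidizer), so the calcium hypochlorite is Category OX.
The windshield de-icer has flash point 17.7 °C, which is < 38 °C, so it is Category FL (Flammable Liquid).
Total Category OX: (two 1.19 kg packs = 2.38 kg) + 2.28 kg = 4.66 kg.
That is within the Category OX cargo aircraft limit of 5 kg.
Category FL quantity: two 4 mL containers = 8 mL.
8 mL ≤ 10 mL (cargo aircraft limit, Category FL) — within limit.
Every hazard category is within its cargo aircraft limit and no segregation rule is violated.

Yes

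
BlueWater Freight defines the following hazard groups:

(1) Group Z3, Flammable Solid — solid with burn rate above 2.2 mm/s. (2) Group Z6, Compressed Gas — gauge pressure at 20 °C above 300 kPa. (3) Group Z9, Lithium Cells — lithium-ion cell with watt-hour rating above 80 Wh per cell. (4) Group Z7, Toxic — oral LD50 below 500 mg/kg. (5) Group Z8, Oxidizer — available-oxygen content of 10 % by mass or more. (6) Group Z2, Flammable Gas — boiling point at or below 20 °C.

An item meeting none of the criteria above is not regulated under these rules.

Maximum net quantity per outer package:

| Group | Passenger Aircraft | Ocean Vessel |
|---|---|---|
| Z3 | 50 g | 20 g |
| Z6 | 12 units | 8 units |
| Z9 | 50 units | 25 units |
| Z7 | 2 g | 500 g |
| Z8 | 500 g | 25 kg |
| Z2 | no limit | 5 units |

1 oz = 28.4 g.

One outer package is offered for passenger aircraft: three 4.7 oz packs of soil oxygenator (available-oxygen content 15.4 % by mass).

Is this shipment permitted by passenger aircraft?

With available-oxygen content 15.4 % by mass (≥ 10 % by mass), the soil oxygenator falls in Group Z8.
Group Z8 quantity: three 4.7 oz packs = 400.44 g.
400.44 g is within the passenger aircraft limit of 500 g for Group Z8.

Yes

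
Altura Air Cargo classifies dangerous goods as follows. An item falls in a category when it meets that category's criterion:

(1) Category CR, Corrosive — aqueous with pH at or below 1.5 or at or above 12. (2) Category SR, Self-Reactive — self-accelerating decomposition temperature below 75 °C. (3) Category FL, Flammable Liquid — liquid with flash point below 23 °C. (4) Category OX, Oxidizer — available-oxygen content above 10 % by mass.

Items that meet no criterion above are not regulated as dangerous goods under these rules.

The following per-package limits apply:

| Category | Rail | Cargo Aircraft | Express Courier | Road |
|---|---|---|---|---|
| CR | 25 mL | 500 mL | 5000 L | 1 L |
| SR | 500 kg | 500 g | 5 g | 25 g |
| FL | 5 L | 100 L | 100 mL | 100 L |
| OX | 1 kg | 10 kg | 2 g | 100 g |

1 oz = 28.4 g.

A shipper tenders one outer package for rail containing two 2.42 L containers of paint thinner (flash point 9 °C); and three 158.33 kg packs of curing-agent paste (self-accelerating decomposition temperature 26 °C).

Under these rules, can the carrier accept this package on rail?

Yes

The paint thinner has flash point 9 °C, which is < 23 °C, so it is Category FL (Flammable Liquid).
Self-accelerating decomposition temperature 26 °C meets the Category SR criterion (Self-Reactive), so the curing-agent paste is Category SR.
Category FL quantity: two 2.42 L containers = 4.84 L.
4.84 L ≤ 5 L (rail limit, Category FL) — within limit.
Category SR quantity: three 158.33 kg packs = 474.99 kg.
474.99 kg is within the rail limit of 500 kg for Category SR.
Every hazard category is within its rail limit and no segregation rule is violated.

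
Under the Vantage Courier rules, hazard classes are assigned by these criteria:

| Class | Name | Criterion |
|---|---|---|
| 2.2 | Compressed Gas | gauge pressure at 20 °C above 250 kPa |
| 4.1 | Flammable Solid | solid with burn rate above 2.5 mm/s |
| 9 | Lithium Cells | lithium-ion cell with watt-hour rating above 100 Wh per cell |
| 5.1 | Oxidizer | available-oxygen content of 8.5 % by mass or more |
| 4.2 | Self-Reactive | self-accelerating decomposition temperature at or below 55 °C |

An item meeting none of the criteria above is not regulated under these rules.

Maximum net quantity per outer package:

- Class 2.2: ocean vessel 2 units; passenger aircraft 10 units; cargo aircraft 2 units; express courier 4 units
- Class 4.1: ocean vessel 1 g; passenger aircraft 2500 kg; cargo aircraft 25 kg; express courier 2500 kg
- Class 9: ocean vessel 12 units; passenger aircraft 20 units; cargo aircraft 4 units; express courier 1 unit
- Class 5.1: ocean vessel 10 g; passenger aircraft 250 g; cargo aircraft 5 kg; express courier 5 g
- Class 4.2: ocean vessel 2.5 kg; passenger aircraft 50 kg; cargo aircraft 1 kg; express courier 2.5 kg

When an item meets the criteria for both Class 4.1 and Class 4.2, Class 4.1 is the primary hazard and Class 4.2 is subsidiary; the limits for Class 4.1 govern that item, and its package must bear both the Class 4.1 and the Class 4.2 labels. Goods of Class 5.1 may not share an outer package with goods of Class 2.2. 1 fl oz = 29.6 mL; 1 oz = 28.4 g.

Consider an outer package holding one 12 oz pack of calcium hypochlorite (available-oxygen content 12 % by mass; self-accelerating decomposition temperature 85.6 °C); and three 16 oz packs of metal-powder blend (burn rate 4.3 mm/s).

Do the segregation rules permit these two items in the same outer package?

With available-oxygen content 12 % by mass (≥ 8.5 % by mass), the calcium hypochlorite falls in Class 5.1.
Burn rate 4.3 mm/s meets the Class 4.1 criterion (Flammable Solid), so the metal-powder blend is Class 4.1.
No segregation rule bars Class 5.1 with Class 4.1.

Yes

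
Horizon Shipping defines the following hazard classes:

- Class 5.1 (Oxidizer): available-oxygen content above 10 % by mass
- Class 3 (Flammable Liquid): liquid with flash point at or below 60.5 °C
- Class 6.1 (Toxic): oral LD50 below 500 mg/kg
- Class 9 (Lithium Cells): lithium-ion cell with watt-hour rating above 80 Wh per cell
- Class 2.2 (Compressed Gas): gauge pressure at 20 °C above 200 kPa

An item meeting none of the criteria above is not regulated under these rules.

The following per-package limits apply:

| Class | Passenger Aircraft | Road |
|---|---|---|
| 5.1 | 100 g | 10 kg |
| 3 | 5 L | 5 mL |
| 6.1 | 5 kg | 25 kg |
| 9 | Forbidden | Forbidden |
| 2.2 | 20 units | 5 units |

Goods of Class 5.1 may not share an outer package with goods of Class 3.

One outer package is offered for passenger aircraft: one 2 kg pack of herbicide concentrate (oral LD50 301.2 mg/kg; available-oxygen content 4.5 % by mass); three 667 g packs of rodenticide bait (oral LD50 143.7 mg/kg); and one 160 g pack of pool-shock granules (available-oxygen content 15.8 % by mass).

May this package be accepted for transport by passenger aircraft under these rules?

Herbicide concentrate: oral LD50 301.2 mg/kg < 500 mg/kg → Class 6.1 (Toxic).
With oral LD50 143.7 mg/kg (< 500 mg/kg), the rodenticide bait falls in Class 6.1.
The pool-shock granules have available-oxygen content 15.8 % by mass, which is > 10 % by mass, so they are Class 5.1 (Oxidizer).
Total Class 6.1: 2 kg + (three 667 g packs = 2.001 kg) = 4.001 kg.
That is within the Class 6.1 passenger aircraft limit of 5 kg.
Class 5.1 quantity: 160 g.
160 g exceeds the passenger aircraft limit of 100 g for Class 5.1.
The segregation rule (Class 5.1 with Class 3) does not apply to Class 6.1 with Class 5.1.

No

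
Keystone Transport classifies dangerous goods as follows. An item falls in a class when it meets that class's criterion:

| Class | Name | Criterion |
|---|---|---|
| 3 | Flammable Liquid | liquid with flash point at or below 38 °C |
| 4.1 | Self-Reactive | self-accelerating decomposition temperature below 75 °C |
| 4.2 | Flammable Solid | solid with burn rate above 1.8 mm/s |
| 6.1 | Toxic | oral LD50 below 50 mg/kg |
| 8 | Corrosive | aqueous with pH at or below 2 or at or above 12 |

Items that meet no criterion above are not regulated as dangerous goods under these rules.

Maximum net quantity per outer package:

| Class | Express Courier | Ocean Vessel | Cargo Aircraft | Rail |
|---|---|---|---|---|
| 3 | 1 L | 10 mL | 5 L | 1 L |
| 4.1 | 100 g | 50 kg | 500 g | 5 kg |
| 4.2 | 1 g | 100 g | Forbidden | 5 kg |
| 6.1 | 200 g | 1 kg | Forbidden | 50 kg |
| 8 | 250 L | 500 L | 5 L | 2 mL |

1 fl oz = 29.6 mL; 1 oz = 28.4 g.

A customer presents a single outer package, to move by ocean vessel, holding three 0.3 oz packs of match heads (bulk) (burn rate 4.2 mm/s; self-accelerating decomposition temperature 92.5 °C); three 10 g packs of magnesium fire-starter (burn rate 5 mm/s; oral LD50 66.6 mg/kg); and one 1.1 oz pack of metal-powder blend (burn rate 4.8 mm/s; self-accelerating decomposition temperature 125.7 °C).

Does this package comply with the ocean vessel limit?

Yes

With burn rate 4.2 mm/s (> 1.8 mm/s), the match heads (bulk) fall in Class 4.2.
Burn rate 5 mm/s meets the Class 4.2 criterion (Flammable Solid), so the magnesium fire-starter is Class 4.2.
Metal-powder blend: burn rate 4.8 mm/s > 1.8 mm/s → Class 4.2 (Flammable Solid).
Total Class 4.2: (three 0.3 oz packs = 25.56 g) + (three 10 g packs = 30 g) + (one 1.1 oz pack = 31.24 g) = 86.8 g.
86.8 g is within the ocean vessel limit of 100 g for Class 4.2.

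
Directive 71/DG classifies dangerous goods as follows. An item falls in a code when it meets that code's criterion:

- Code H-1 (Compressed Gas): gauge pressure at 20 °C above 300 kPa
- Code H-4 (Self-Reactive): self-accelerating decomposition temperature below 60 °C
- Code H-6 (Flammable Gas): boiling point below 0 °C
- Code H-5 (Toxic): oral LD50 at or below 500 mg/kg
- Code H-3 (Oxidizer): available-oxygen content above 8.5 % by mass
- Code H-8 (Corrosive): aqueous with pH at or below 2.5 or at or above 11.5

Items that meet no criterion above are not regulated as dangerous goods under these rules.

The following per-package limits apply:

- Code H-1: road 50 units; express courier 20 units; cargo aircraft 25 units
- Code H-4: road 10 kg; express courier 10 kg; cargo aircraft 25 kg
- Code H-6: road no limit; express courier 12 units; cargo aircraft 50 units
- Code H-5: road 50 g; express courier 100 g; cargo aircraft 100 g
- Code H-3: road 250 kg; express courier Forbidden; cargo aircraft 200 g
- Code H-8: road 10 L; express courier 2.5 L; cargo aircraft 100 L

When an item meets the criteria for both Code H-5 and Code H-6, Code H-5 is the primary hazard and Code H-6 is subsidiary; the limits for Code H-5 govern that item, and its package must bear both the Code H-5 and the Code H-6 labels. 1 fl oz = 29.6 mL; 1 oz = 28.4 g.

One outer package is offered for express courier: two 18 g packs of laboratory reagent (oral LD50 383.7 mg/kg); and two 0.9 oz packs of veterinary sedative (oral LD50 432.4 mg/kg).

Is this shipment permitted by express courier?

With oral LD50 383.7 mg/kg (≤ 500 mg/kg), the laboratory reagent falls in Code H-5.
Oral LD50 432.4 mg/kg meets the Code H-5 criterion (Toxic), so the veterinary sedative is Code H-5.
Total Code H-5: (two 18 g packs = 36 g) + (two 0.9 oz packs = 51.12 g) = 87.12 g.
87.12 g is within the express courier limit of 100 g for Code H-5.

Yes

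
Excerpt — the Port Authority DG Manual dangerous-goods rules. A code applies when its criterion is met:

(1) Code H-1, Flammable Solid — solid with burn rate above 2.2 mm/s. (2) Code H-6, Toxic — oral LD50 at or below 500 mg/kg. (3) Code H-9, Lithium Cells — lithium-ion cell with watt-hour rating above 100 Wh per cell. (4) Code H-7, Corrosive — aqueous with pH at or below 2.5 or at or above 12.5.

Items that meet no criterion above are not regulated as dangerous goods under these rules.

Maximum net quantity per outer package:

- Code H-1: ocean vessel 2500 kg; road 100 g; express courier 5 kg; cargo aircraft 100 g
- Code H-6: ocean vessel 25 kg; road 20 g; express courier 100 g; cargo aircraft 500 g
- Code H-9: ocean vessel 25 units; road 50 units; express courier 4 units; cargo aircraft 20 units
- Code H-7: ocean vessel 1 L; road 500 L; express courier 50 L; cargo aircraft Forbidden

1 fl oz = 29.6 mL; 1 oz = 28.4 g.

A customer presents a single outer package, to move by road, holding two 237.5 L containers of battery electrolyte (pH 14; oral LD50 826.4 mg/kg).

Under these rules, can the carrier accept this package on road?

With pH 14 (≥ 12.5), the battery electrolyte falls in Code H-7.
Code H-7 quantity: two 237.5 L containers = 475 L.
That is within the Code H-7 road limit of 500 L.

Yes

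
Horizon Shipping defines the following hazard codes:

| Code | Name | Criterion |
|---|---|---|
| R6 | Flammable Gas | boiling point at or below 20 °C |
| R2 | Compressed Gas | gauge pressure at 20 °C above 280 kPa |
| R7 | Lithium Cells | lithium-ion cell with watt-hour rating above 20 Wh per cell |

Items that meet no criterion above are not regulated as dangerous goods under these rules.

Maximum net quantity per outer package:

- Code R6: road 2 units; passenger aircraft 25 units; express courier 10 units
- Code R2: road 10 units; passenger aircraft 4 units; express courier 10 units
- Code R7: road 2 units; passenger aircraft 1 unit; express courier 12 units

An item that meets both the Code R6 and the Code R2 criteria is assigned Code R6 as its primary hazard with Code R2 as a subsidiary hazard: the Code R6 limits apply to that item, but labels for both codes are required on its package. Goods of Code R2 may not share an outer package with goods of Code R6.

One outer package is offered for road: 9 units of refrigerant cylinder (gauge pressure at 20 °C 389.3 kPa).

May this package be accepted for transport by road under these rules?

The refrigerant cylinder has gauge pressure at 20 °C 389.3 kPa, which is > 280 kPa, so it is Code R2 (Compressed Gas).
Code R2 quantity: 9 units.
That is within the Code R2 road limit of 10 units.

Yes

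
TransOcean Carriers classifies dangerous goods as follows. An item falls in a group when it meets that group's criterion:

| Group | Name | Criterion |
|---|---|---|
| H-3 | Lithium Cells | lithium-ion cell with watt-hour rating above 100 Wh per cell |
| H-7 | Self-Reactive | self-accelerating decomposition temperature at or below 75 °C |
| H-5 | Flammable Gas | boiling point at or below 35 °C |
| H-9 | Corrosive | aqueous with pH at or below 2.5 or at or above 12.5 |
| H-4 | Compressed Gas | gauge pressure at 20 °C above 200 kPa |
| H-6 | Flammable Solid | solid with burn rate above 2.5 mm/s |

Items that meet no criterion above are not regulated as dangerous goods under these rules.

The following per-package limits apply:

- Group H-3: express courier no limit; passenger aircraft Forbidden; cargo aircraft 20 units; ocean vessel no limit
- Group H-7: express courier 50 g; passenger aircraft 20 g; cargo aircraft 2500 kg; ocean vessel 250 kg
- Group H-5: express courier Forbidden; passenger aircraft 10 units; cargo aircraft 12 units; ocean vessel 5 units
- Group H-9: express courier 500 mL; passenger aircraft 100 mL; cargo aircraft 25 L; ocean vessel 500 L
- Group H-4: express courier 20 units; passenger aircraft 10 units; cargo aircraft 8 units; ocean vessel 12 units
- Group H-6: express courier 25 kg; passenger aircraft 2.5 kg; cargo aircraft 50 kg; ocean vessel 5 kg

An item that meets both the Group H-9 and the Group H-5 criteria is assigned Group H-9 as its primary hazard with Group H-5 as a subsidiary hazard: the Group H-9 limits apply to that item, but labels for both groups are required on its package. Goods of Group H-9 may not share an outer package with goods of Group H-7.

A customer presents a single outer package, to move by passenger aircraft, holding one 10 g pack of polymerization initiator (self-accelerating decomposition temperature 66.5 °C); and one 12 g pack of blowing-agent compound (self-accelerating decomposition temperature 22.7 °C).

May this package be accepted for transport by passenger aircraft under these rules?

The polymerization initiator has self-accelerating decomposition temperature 66.5 °C, which is ≤ 75 °C, so it is Group H-7 (Self-Reactive).
The blowing-agent compound has self-accelerating decomposition temperature 22.7 °C, which is ≤ 75 °C, so it is Group H-7 (Self-Reactive).
Total Group H-7: 10 g + 12 g = 22 g.
22 g > 20 g (passenger aircraft limit, Group H-7) — over the limit.

No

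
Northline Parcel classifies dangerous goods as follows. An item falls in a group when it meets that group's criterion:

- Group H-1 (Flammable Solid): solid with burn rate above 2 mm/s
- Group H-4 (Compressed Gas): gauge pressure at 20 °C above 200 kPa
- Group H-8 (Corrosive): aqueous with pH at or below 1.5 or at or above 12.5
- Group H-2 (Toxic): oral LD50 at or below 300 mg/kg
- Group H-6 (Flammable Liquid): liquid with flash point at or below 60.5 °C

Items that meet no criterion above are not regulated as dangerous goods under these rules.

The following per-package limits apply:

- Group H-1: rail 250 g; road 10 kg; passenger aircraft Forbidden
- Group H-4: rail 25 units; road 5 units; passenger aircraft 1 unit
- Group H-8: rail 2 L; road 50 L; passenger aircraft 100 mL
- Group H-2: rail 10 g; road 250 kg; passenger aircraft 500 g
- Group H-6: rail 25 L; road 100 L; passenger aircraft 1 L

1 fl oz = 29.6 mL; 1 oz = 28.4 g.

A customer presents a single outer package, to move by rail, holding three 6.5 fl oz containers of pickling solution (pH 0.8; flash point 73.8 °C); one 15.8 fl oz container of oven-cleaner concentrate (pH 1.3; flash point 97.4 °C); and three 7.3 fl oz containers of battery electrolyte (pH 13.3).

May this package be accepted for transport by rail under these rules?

With pH 0.8 (≤ 1.5), the pickling solution falls in Group H-8.
With pH 1.3 (≤ 1.5), the oven-cleaner concentrate falls in Group H-8.
Battery electrolyte: pH 13.3 ≥ 12.5 → Group H-8 (Corrosive).
Group H-8 net quantity: (three 6.5 fl oz containers = 577.2 mL) + (one 15.8 fl oz container = 467.68 mL) + (three 7.3 fl oz containers = 648.24 mL) = 1693.12 mL.
1693.12 mL ≤ 2 L (rail limit, Group H-8) — within limit.

Yes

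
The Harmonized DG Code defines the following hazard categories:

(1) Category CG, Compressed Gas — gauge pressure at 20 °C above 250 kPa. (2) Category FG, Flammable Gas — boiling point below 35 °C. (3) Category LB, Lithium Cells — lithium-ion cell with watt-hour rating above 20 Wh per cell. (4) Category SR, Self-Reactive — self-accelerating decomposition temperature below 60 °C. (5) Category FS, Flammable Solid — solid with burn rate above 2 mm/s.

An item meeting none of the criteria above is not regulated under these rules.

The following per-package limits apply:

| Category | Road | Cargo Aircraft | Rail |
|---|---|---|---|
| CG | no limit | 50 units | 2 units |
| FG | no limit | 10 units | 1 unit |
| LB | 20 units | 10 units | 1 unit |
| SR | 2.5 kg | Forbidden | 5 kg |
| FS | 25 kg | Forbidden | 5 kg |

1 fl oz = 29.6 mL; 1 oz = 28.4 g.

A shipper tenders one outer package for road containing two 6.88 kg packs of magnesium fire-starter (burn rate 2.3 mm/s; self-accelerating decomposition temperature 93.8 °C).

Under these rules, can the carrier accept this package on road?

Yes

Burn rate 2.3 mm/s meets the Category FS criterion (Flammable Solid), so the magnesium fire-starter is Category FS.
Category FS quantity: two 6.88 kg packs = 13.76 kg.
13.76 kg is within the road limit of 25 kg for Category FS.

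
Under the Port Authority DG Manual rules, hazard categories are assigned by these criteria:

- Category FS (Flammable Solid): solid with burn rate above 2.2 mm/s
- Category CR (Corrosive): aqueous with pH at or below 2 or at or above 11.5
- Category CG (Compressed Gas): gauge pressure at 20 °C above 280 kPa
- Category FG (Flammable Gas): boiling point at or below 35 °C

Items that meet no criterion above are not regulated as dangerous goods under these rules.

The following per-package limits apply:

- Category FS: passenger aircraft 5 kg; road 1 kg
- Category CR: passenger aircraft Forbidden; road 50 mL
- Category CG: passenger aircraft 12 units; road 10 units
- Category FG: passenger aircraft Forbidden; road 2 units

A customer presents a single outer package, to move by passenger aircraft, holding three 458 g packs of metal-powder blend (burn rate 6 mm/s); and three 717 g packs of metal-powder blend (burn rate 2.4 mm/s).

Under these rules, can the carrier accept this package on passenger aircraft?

Yes

Burn rate 6 mm/s meets the Category FS criterion (Flammable Solid), so the metal-powder blend is Category FS.
With burn rate 2.4 mm/s (> 2.2 mm/s), the metal-powder blend falls in Category FS.
Total Category FS: (three 458 g packs = 1.374 kg) + (three 717 g packs = 2.151 kg) = 3.525 kg.
3.525 kg ≤ 5 kg (passenger aircraft limit, Category FS) — within limit.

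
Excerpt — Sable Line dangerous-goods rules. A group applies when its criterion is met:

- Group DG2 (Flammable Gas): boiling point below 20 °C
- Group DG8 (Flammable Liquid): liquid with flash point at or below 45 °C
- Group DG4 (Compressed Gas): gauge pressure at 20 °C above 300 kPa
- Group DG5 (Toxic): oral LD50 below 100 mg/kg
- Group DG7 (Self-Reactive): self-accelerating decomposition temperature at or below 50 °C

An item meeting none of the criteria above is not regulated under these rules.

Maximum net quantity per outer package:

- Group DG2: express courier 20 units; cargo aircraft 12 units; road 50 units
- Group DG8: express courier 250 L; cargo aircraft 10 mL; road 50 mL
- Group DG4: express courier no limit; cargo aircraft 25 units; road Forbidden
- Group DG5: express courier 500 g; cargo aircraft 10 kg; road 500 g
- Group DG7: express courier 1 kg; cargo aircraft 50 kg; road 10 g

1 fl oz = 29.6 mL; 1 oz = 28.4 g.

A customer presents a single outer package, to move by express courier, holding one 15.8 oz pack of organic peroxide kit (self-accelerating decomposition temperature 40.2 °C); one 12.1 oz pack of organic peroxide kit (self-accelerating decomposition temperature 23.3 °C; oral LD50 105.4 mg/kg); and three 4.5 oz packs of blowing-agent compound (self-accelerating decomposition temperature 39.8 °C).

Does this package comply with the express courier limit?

No

With self-accelerating decomposition temperature 40.2 °C (≤ 50 °C), the organic peroxide kit falls in Group DG7.
Organic peroxide kit: self-accelerating decomposition temperature 23.3 °C ≤ 50 °C → Group DG7 (Self-Reactive).
With self-accelerating decomposition temperature 39.8 °C (≤ 50 °C), the blowing-agent compound falls in Group DG7.
Group DG7 net quantity: (one 15.8 oz pack = 448.72 g) + (one 12.1 oz pack = 343.64 g) + (three 4.5 oz packs = 383.4 g) = 1175.76 g.
1175.76 g > 1 kg (express courier limit, Group DG7) — over the limit.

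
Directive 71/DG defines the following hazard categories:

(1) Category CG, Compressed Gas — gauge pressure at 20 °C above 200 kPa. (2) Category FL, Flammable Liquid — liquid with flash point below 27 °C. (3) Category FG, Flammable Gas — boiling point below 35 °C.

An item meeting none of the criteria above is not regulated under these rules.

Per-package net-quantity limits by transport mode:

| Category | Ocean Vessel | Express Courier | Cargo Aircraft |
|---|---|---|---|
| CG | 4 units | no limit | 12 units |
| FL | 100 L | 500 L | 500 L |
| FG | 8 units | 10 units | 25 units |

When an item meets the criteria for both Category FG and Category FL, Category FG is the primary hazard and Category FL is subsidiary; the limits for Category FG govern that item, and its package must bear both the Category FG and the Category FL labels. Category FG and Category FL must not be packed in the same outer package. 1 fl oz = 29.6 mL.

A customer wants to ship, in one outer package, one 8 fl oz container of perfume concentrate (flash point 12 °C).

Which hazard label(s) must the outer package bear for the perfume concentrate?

Perfume concentrate: flash point 12 °C < 27 °C → Category FL (Flammable Liquid).
Only the Category FL label is required.

Category FL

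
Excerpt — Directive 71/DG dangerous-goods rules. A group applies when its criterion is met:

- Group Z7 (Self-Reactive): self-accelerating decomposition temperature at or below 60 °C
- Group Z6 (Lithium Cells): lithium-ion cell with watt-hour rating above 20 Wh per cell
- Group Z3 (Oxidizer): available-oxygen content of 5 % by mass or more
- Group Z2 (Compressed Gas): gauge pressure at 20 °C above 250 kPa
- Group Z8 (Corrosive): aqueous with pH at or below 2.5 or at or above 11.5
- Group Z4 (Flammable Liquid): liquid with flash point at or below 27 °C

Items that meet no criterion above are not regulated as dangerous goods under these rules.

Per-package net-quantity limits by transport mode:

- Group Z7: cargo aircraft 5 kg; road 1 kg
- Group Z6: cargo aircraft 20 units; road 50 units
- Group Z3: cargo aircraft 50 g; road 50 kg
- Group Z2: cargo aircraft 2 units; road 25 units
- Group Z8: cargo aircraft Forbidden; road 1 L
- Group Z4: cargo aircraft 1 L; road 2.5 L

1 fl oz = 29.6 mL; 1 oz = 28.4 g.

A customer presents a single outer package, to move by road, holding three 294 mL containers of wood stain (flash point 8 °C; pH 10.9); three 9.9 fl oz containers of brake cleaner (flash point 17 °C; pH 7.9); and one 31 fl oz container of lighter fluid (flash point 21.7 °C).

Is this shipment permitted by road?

Wood stain: flash point 8 °C ≤ 27 °C → Group Z4 (Flammable Liquid).
Brake cleaner: flash point 17 °C ≤ 27 °C → Group Z4 (Flammable Liquid).
Flash point 21.7 °C meets the Group Z4 criterion (Flammable Liquid), so the lighter fluid is Group Z4.
Group Z4 net quantity: (three 294 mL containers = 882 mL) + (three 9.9 fl oz containers = 879.12 mL) + (one 31 fl oz container = 917.6 mL) = 2678.72 mL.
2678.72 mL exceeds the road limit of 2.5 L for Group Z4.

No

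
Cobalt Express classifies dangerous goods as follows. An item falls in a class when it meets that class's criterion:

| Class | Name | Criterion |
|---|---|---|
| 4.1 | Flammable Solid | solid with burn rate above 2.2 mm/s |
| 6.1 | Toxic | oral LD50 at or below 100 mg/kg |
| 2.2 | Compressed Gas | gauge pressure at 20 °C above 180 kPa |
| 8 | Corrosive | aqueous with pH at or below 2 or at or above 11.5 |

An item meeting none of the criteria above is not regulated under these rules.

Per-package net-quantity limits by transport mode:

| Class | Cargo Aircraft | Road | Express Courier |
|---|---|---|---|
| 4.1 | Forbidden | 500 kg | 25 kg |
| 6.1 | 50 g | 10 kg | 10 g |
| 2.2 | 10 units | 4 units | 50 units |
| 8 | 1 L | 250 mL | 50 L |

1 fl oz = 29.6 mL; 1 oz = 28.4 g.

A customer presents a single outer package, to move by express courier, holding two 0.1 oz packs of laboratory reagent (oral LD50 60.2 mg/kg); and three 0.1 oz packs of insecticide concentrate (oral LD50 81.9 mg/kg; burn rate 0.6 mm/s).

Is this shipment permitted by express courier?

Oral LD50 60.2 mg/kg meets the Class 6.1 criterion (Toxic), so the laboratory reagent is Class 6.1.
With oral LD50 81.9 mg/kg (≤ 100 mg/kg), the insecticide concentrate falls in Class 6.1.
Total Class 6.1: (two 0.1 oz packs = 5.68 g) + (three 0.1 oz packs = 8.52 g) = 14.2 g.
That exceeds the Class 6.1 express courier limit of 10 g.

No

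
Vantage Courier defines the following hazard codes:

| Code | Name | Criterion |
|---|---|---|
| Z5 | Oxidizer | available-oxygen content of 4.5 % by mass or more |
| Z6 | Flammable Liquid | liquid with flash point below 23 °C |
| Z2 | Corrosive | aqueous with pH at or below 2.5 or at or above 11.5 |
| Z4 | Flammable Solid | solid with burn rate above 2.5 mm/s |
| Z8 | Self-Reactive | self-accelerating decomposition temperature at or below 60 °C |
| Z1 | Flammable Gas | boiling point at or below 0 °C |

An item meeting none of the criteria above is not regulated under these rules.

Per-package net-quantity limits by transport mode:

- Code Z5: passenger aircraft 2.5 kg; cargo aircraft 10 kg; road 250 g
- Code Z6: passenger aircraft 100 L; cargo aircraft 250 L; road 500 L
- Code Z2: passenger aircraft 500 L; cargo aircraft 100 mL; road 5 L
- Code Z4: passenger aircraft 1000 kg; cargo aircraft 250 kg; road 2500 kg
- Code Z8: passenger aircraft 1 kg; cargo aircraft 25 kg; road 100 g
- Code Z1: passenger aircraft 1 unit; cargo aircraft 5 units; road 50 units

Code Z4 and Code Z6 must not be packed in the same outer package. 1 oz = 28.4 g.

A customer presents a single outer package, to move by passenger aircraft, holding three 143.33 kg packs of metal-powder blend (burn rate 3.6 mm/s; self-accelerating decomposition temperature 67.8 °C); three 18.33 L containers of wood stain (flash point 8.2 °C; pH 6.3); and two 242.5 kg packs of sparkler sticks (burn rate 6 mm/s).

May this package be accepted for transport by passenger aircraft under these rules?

No

Burn rate 3.6 mm/s meets the Code Z4 criterion (Flammable Solid), so the metal-powder blend is Code Z4.
Wood stain: flash point 8.2 °C < 23 °C → Code Z6 (Flammable Liquid).
Burn rate 6 mm/s meets the Code Z4 criterion (Flammable Solid), so the sparkler sticks are Code Z4.
Code Z4 net quantity: (three 143.33 kg packs = 429.99 kg) + (two 242.5 kg packs = 485 kg) = 914.99 kg.
That is within the Code Z4 passenger aircraft limit of 1000 kg.
Code Z6 quantity: three 18.33 L containers = 54.99 L.
That is within the Code Z6 passenger aircraft limit of 100 L.
Code Z4 and Code Z6 may not share an outer package.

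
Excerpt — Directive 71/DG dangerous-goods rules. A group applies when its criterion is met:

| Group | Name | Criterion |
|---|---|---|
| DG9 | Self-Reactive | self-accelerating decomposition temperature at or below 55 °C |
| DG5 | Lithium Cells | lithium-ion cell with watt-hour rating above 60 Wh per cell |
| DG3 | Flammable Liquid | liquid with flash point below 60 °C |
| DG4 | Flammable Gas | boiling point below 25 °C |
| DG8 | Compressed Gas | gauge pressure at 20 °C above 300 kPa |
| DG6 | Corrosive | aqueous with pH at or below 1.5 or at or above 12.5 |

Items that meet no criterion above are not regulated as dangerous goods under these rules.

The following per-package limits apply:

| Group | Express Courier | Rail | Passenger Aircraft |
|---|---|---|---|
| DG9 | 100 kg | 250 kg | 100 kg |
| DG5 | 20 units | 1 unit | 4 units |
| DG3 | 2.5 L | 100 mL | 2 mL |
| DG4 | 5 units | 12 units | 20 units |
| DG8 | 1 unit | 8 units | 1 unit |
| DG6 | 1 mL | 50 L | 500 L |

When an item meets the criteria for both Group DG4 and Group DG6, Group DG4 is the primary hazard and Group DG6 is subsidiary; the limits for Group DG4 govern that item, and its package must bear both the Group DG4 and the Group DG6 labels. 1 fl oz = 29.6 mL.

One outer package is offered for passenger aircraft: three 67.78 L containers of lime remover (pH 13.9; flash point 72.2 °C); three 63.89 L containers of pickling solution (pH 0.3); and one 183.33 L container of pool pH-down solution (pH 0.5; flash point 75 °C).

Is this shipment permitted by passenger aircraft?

No

With pH 13.9 (≥ 12.5), the lime remover falls in Group DG6.
With pH 0.3 (≤ 1.5), the pickling solution falls in Group DG6.
pH 0.5 meets the Group DG6 criterion (Corrosive), so the pool pH-down solution is Group DG6.
Total Group DG6: (three 67.78 L containers = 203.34 L) + (three 63.89 L containers = 191.67 L) + 183.33 L = 578.34 L.
578.34 L > 500 L (passenger aircraft limit, Group DG6) — over the limit.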